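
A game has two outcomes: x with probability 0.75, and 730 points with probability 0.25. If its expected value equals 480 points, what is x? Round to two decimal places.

0.75·x + 0.25·730 = 480
0.75·x = 480 − 182.5 = 297.5
x = 297.5 / 0.75 = 396.6667

x = 396.67 points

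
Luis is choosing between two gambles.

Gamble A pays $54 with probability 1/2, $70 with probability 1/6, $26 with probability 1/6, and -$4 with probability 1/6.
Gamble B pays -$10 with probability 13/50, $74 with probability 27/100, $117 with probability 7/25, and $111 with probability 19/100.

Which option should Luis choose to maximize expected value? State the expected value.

Gamble B ($71.23)

Gamble A = 1/2 × 54 + 1/6 × 70 + 1/6 × 26 + 1/6 × (-4) = 27 + 11.6667 + 4.3333 − 0.6667 = 42.3333
Gamble B = 13/50 × (-10) + 27/100 × 74 + 7/25 × 117 + 19/100 × 111 = -2.6 + 19.98 + 32.76 + 21.09 = 71.23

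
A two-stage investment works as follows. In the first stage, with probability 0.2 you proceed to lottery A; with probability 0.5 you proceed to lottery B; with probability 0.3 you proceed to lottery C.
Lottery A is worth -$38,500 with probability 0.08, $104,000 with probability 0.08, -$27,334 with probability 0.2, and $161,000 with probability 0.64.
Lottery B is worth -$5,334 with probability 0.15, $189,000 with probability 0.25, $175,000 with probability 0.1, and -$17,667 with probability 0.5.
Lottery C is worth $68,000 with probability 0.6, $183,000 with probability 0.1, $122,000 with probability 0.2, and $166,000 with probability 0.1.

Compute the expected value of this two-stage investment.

$78,150.84

EV(A) = 0.08 × (-38500) + 0.08 × 104000 + 0.2 × (-27334) + 0.64 × 161000 = -3080 + 8320 − 5466.8 + 103040 = 102813.2
EV(B) = 0.15 × (-5334) + 0.25 × 189000 + 0.1 × 175000 + 0.5 × (-17667) = -800.1 + 47250 + 17500 − 8833.5 = 55116.4
EV(C) = 0.6 × 68000 + 0.1 × 183000 + 0.2 × 122000 + 0.1 × 166000 = 40800 + 18300 + 24400 + 16600 = 100100
Overall = 0.2 × 102813.2 + 0.5 × 55116.4 + 0.3 × 100100 = 20562.64 + 27558.2 + 30030 = 78150.84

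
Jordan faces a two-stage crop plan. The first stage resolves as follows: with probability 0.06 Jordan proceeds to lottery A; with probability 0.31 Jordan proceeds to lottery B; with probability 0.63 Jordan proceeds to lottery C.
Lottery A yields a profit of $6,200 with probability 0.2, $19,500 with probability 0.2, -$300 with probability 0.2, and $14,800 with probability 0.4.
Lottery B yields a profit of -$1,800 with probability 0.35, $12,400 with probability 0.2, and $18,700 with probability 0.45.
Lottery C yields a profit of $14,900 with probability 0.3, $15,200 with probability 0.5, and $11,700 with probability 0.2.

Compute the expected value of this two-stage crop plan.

EV(A) = 0.2 × 6200 + 0.2 × 19500 + 0.2 × (-300) + 0.4 × 14800 = 1240 + 3900 − 60 + 5920 = 11000
EV(B) = 0.35 × (-1800) + 0.2 × 12400 + 0.45 × 18700 = -630 + 2480 + 8415 = 10265
EV(C) = 0.3 × 14900 + 0.5 × 15200 + 0.2 × 11700 = 4470 + 7600 + 2340 = 14410
Overall = 0.06 × 11000 + 0.31 × 10265 + 0.63 × 14410 = 660 + 3182.15 + 9078.3 = 12920.45

$12,920.45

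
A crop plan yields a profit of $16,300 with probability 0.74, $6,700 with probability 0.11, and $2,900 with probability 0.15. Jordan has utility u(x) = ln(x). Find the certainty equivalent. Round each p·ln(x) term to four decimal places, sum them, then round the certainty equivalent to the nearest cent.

$11,409.48

E[u] = 0.74·ln(16300) + 0.11·ln(6700) + 0.15·ln(2900) = 7.1772 + 0.9691 + 1.1959 = 9.3422
CE = e^9.3422 ≈ 11409.48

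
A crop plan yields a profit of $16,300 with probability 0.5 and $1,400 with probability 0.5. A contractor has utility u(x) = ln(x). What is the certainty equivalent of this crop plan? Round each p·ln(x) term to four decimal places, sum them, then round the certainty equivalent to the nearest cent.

$4,777.15

E[u] = 0.5·ln(16300) + 0.5·ln(1400) = 4.8495 + 3.6221 = 8.4716
CE = e^8.4716 ≈ 4777.15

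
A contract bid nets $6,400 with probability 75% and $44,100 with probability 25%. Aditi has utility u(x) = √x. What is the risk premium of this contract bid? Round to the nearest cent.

E[u] = 0.75·√6400 + 0.25·√44100 = 0.75·80 + 0.25·210 = 112.5
CE = (112.5)² = 12656.25
Risk premium = EV − CE = 15825 − 12656.25 = 3168.75

$3,168.75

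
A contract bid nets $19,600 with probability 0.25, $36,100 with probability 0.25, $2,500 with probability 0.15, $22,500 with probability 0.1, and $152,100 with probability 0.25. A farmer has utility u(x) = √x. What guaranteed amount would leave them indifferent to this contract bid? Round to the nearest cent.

$41,006.25

E[u] = 0.25·√19600 + 0.25·√36100 + 0.15·√2500 + 0.1·√22500 + 0.25·√152100 = 0.25·140 + 0.25·190 + 0.15·50 + 0.1·150 + 0.25·390 = 202.5
CE = (202.5)² = 41006.25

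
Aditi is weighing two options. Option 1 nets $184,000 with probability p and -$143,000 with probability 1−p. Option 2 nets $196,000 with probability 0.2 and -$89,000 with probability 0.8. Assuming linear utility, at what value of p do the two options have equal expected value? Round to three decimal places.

p = 0.339

EV(Option 2) = 0.2 × 196000 + 0.8 × (-89000) = 39200 − 71200 = -32000
p·184000 + (1−p)·(-143000) = -32000
327000p − 143000 = -32000
p = (-32000 + 143000) / 327000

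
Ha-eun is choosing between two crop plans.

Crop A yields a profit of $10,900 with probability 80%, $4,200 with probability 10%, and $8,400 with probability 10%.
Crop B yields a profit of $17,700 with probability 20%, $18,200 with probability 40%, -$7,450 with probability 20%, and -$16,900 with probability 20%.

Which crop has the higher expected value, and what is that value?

Crop A ($9,980)

Crop A = 0.8 × 10900 + 0.1 × 4200 + 0.1 × 8400 = 8720 + 420 + 840 = 9980
Crop B = 0.2 × 17700 + 0.4 × 18200 + 0.2 × (-7450) + 0.2 × (-16900) = 3540 + 7280 − 1490 − 3380 = 5950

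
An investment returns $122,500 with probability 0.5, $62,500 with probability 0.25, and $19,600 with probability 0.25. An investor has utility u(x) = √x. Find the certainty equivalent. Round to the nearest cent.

E[u] = 0.5·√122500 + 0.25·√62500 + 0.25·√19600 = 0.5·350 + 0.25·250 + 0.25·140 = 272.5
CE = (272.5)² = 74256.25

$74,256.25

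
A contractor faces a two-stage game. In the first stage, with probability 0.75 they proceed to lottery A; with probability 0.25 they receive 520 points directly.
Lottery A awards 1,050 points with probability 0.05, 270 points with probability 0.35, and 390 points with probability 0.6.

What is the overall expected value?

415.75 points

EV(A) = 0.05 × 1050 + 0.35 × 270 + 0.6 × 390 = 52.5 + 94.5 + 234 = 381
Branch B: 520 (certain)
Overall = 0.75 × 381 + 0.25 × 520 = 285.75 + 130 = 415.75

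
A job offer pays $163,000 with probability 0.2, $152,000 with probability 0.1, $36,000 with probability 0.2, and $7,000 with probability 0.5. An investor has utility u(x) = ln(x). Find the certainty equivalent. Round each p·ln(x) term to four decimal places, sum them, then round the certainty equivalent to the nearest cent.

$24,800.03

E[u] = 0.2·ln(163000) + 0.1·ln(152000) + 0.2·ln(36000) + 0.5·ln(7000) = 2.4003 + 1.1932 + 2.0983 + 4.4268 = 10.1186
CE = e^10.1186 ≈ 24800.03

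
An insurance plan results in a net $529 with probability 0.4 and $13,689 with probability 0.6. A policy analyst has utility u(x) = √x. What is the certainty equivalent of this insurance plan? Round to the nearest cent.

E[u] = 0.4·√529 + 0.6·√13689 = 0.4·23 + 0.6·117 = 79.4
CE = (79.4)² = 6304.36

$6,304.36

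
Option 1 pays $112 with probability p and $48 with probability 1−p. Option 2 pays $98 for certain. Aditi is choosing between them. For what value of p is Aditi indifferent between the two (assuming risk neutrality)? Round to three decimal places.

p = 0.781

p·112 + (1−p)·48 = 98
64p + 48 = 98
p = (98 − 48) / 64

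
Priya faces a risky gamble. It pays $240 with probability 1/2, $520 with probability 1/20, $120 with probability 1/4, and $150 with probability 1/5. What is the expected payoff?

$206

EV = 1/2 × 240 + 1/20 × 520 + 1/4 × 120 + 1/5 × 150 = 120 + 26 + 30 + 30 = 206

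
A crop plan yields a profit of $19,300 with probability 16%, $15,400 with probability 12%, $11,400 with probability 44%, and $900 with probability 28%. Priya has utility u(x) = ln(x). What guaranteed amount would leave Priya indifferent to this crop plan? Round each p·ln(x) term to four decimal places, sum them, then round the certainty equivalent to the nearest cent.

E[u] = 0.16·ln(19300) + 0.12·ln(15400) + 0.44·ln(11400) + 0.28·ln(900) = 1.5789 + 1.1571 + 4.1102 + 1.9047 = 8.7509
CE = e^8.7509 ≈ 6316.37

$6,316.37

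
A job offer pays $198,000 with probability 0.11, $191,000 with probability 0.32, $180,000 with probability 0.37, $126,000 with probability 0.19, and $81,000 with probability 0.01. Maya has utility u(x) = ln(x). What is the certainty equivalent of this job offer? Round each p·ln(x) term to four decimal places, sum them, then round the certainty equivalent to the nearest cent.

E[u] = 0.11·ln(198000) + 0.32·ln(191000) + 0.37·ln(180000) + 0.19·ln(126000) + 0.01·ln(81000) = 1.3416 + 3.8912 + 4.4773 + 2.2314 + 0.1130 = 12.0545
CE = e^12.0545 ≈ 171871.09

$171,871.09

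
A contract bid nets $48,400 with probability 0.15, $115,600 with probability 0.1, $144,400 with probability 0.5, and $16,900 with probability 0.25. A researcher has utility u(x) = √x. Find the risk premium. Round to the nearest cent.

E[u] = 0.15·√48400 + 0.1·√115600 + 0.5·√144400 + 0.25·√16900 = 0.15·220 + 0.1·340 + 0.5·380 + 0.25·130 = 289.5
CE = (289.5)² = 83810.25
Risk premium = EV − CE = 95245 − 83810.25 = 11434.75

$11,434.75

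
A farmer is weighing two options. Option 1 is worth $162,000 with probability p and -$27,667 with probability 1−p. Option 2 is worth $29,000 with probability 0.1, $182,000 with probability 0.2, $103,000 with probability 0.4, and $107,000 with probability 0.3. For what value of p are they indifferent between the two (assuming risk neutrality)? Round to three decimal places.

EV(Option 2) = 0.1 × 29000 + 0.2 × 182000 + 0.4 × 103000 + 0.3 × 107000 = 2900 + 36400 + 41200 + 32100 = 112600
p·162000 + (1−p)·(-27667) = 112600
189667p − 27667 = 112600
p = (112600 + 27667) / 189667

p = 0.740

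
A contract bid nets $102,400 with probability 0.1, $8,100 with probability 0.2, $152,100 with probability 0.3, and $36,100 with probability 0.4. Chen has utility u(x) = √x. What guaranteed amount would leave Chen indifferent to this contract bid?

E[u] = 0.1·√102400 + 0.2·√8100 + 0.3·√152100 + 0.4·√36100 = 0.1·320 + 0.2·90 + 0.3·390 + 0.4·190 = 243
CE = (243)² = 59049

$59,049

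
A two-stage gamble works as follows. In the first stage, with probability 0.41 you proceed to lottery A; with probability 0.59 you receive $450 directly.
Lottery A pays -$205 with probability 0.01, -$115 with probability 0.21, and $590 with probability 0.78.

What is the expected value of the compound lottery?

$443.44

EV(A) = 0.01 × (-205) + 0.21 × (-115) + 0.78 × 590 = -2.05 − 24.15 + 460.2 = 434
Branch B: 450 (certain)
Overall = 0.41 × 434 + 0.59 × 450 = 177.94 + 265.5 = 443.44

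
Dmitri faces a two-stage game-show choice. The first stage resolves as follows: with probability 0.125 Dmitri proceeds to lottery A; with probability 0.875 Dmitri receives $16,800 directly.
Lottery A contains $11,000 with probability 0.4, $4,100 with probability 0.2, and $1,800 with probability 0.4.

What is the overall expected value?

$15,442.50

EV(A) = 0.4 × 11000 + 0.2 × 4100 + 0.4 × 1800 = 4400 + 820 + 720 = 5940
Branch B: 16800 (certain)
Overall = 0.125 × 5940 + 0.875 × 16800 = 742.5 + 14700 = 15442.5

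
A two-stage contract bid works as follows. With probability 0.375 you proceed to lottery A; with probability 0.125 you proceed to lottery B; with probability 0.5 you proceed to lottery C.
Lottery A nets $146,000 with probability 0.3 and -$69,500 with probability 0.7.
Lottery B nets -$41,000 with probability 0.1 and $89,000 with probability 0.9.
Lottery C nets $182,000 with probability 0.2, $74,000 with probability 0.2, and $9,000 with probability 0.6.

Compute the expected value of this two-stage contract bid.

$35,981.25

EV(A) = 0.3 × 146000 + 0.7 × (-69500) = 43800 − 48650 = -4850
EV(B) = 0.1 × (-41000) + 0.9 × 89000 = -4100 + 80100 = 76000
EV(C) = 0.2 × 182000 + 0.2 × 74000 + 0.6 × 9000 = 36400 + 14800 + 5400 = 56600
Overall = 0.375 × (-4850) + 0.125 × 76000 + 0.5 × 56600 = -1818.75 + 9500 + 28300 = 35981.25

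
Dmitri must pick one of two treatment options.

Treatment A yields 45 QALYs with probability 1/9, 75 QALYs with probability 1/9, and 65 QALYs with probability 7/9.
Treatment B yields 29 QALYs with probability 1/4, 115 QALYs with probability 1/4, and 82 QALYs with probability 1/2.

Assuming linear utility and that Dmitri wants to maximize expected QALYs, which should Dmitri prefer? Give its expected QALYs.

Treatment A = 1/9 × 45 + 1/9 × 75 + 7/9 × 65 = 5 + 8.3333 + 50.5556 = 63.8889
Treatment B = 1/4 × 29 + 1/4 × 115 + 1/2 × 82 = 7.25 + 28.75 + 41 = 77

Treatment B (77 QALYs)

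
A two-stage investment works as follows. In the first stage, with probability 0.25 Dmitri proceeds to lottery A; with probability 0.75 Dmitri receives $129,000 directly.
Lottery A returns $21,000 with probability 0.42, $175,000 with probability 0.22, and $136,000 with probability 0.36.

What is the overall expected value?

EV(A) = 0.42 × 21000 + 0.22 × 175000 + 0.36 × 136000 = 8820 + 38500 + 48960 = 96280
Branch B: 129000 (certain)
Overall = 0.25 × 96280 + 0.75 × 129000 = 24070 + 96750 = 120820

$120,820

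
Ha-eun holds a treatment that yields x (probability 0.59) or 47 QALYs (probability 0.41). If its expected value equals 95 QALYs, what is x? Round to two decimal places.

x = 128.36 QALYs

0.59·x + 0.41·47 = 95
0.59·x = 95 − 19.27 = 75.73
x = 75.73 / 0.59 = 128.3559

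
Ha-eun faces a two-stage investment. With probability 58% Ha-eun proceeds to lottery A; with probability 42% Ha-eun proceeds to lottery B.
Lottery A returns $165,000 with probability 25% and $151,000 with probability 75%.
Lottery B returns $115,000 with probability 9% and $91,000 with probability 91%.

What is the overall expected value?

EV(A) = 0.25 × 165000 + 0.75 × 151000 = 41250 + 113250 = 154500
EV(B) = 0.09 × 115000 + 0.91 × 91000 = 10350 + 82810 = 93160
Overall = 0.58 × 154500 + 0.42 × 93160 = 89610 + 39127.2 = 128737.2

$128,737.20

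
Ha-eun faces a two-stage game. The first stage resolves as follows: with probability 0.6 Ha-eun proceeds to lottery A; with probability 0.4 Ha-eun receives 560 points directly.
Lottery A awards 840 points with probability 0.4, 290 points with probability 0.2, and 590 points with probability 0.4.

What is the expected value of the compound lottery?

EV(A) = 0.4 × 840 + 0.2 × 290 + 0.4 × 590 = 336 + 58 + 236 = 630
Branch B: 560 (certain)
Overall = 0.6 × 630 + 0.4 × 560 = 378 + 224 = 602

602 points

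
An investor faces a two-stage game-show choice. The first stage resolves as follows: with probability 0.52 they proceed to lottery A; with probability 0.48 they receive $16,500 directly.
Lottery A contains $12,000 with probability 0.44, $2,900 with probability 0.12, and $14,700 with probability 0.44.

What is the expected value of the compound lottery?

EV(A) = 0.44 × 12000 + 0.12 × 2900 + 0.44 × 14700 = 5280 + 348 + 6468 = 12096
Branch B: 16500 (certain)
Overall = 0.52 × 12096 + 0.48 × 16500 = 6289.92 + 7920 = 14209.92

$14,209.92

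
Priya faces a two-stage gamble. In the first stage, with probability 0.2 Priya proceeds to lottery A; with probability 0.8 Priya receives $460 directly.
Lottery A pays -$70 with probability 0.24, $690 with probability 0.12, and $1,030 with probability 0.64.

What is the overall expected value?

EV(A) = 0.24 × (-70) + 0.12 × 690 + 0.64 × 1030 = -16.8 + 82.8 + 659.2 = 725.2
Branch B: 460 (certain)
Overall = 0.2 × 725.2 + 0.8 × 460 = 145.04 + 368 = 513.04

$513.04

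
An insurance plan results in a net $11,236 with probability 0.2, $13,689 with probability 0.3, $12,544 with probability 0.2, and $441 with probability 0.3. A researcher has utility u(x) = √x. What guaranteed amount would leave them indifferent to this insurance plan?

$7,225

E[u] = 0.2·√11236 + 0.3·√13689 + 0.2·√12544 + 0.3·√441 = 0.2·106 + 0.3·117 + 0.2·112 + 0.3·21 = 85
CE = (85)² = 7225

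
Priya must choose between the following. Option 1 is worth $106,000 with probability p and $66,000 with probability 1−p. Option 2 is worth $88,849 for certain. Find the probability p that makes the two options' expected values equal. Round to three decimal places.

p = 0.571

p·106000 + (1−p)·66000 = 88849
40000p + 66000 = 88849
p = (88849 − 66000) / 40000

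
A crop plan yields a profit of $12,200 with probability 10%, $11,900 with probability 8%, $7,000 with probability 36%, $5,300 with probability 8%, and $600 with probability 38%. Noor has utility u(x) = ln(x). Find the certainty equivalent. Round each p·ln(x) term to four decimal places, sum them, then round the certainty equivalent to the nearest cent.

E[u] = 0.1·ln(12200) + 0.08·ln(11900) + 0.36·ln(7000) + 0.08·ln(5300) + 0.38·ln(600) = 0.9409 + 0.7507 + 3.1873 + 0.6860 + 2.4308 = 7.9957
CE = e^7.9957 ≈ 2968.17

$2,968.17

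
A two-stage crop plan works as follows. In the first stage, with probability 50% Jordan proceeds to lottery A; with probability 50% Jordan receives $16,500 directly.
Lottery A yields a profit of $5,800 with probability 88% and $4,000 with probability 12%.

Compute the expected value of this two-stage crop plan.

EV(A) = 0.88 × 5800 + 0.12 × 4000 = 5104 + 480 = 5584
Branch B: 16500 (certain)
Overall = 0.5 × 5584 + 0.5 × 16500 = 2792 + 8250 = 11042

$11,042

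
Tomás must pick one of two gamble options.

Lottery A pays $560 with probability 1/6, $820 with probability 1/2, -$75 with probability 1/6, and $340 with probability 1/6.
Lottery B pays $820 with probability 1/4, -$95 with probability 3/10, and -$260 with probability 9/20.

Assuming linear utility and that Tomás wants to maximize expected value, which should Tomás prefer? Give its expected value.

Lottery A = 1/6 × 560 + 1/2 × 820 + 1/6 × (-75) + 1/6 × 340 = 93.3333 + 410 − 12.5 + 56.6667 = 547.5
Lottery B = 1/4 × 820 + 3/10 × (-95) + 9/20 × (-260) = 205 − 28.5 − 117 = 59.5

Lottery A ($547.50)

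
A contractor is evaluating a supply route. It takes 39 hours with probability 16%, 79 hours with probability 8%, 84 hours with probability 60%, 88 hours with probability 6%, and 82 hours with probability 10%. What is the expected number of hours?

EV = 0.16 × 39 + 0.08 × 79 + 0.6 × 84 + 0.06 × 88 + 0.1 × 82 = 6.24 + 6.32 + 50.4 + 5.28 + 8.2 = 76.44

76.44 hours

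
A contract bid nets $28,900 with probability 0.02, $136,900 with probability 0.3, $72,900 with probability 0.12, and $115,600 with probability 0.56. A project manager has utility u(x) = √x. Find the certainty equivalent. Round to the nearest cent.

E[u] = 0.02·√28900 + 0.3·√136900 + 0.12·√72900 + 0.56·√115600 = 0.02·170 + 0.3·370 + 0.12·270 + 0.56·340 = 337.2
CE = (337.2)² = 113703.84

$113,703.84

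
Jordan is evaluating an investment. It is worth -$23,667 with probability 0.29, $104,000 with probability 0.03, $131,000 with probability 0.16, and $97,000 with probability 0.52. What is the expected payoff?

EV = 0.29 × (-23667) + 0.03 × 104000 + 0.16 × 131000 + 0.52 × 97000 = -6863.43 + 3120 + 20960 + 50440 = 67656.57

$67,656.57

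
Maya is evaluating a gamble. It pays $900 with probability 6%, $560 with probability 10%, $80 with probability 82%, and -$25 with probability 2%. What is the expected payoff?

EV = 0.06 × 900 + 0.1 × 560 + 0.82 × 80 + 0.02 × (-25) = 54 + 56 + 65.6 − 0.5 = 175.1

$175.10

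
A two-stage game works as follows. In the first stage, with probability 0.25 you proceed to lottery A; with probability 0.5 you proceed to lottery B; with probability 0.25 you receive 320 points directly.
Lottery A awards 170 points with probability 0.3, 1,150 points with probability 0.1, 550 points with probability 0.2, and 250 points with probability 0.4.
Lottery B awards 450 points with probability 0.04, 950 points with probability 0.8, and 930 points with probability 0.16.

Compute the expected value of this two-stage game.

637.4 points

EV(A) = 0.3 × 170 + 0.1 × 1150 + 0.2 × 550 + 0.4 × 250 = 51 + 115 + 110 + 100 = 376
EV(B) = 0.04 × 450 + 0.8 × 950 + 0.16 × 930 = 18 + 760 + 148.8 = 926.8
Branch C: 320 (certain)
Overall = 0.25 × 376 + 0.5 × 926.8 + 0.25 × 320 = 94 + 463.4 + 80 = 637.4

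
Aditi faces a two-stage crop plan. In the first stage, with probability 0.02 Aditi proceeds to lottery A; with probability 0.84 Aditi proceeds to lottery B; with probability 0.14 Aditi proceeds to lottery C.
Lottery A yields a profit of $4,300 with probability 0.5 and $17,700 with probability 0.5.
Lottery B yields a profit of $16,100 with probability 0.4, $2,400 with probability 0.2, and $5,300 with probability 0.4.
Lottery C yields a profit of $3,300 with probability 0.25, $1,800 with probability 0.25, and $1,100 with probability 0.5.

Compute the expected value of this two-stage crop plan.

EV(A) = 0.5 × 4300 + 0.5 × 17700 = 2150 + 8850 = 11000
EV(B) = 0.4 × 16100 + 0.2 × 2400 + 0.4 × 5300 = 6440 + 480 + 2120 = 9040
EV(C) = 0.25 × 3300 + 0.25 × 1800 + 0.5 × 1100 = 825 + 450 + 550 = 1825
Overall = 0.02 × 11000 + 0.84 × 9040 + 0.14 × 1825 = 220 + 7593.6 + 255.5 = 8069.1

$8,069.10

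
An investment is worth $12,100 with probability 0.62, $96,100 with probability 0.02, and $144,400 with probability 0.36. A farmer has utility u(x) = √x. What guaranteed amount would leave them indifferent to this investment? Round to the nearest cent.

$44,605.44

E[u] = 0.62·√12100 + 0.02·√96100 + 0.36·√144400 = 0.62·110 + 0.02·310 + 0.36·380 = 211.2
CE = (211.2)² = 44605.44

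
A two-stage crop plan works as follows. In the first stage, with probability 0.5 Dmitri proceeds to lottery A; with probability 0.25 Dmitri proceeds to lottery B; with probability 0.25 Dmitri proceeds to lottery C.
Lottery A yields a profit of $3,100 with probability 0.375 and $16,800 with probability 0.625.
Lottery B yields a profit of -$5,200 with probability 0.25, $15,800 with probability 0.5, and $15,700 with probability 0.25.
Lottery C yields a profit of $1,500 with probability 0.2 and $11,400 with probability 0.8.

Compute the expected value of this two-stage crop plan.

EV(A) = 0.375 × 3100 + 0.625 × 16800 = 1162.5 + 10500 = 11662.5
EV(B) = 0.25 × (-5200) + 0.5 × 15800 + 0.25 × 15700 = -1300 + 7900 + 3925 = 10525
EV(C) = 0.2 × 1500 + 0.8 × 11400 = 300 + 9120 = 9420
Overall = 0.5 × 11662.5 + 0.25 × 10525 + 0.25 × 9420 = 5831.25 + 2631.25 + 2355 = 10817.5

$10,817.50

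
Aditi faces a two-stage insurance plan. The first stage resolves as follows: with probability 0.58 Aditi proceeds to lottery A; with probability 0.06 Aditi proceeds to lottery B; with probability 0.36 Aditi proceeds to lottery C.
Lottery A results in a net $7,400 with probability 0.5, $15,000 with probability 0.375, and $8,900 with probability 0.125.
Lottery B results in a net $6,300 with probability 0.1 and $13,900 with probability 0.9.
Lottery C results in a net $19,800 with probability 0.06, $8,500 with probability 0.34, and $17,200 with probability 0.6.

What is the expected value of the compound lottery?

EV(A) = 0.5 × 7400 + 0.375 × 15000 + 0.125 × 8900 = 3700 + 5625 + 1112.5 = 10437.5
EV(B) = 0.1 × 6300 + 0.9 × 13900 = 630 + 12510 = 13140
EV(C) = 0.06 × 19800 + 0.34 × 8500 + 0.6 × 17200 = 1188 + 2890 + 10320 = 14398
Overall = 0.58 × 10437.5 + 0.06 × 13140 + 0.36 × 14398 = 6053.75 + 788.4 + 5183.28 = 12025.43

$12,025.43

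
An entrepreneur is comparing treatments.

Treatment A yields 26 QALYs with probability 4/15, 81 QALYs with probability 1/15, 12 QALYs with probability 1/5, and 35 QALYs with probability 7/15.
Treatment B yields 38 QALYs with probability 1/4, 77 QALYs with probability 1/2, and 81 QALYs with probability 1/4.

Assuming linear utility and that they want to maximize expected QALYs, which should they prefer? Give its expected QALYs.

Treatment A = 4/15 × 26 + 1/15 × 81 + 1/5 × 12 + 7/15 × 35 = 6.9333 + 5.4 + 2.4 + 16.3333 = 31.0667
Treatment B = 1/4 × 38 + 1/2 × 77 + 1/4 × 81 = 9.5 + 38.5 + 20.25 = 68.25

Treatment B (68.25 QALYs)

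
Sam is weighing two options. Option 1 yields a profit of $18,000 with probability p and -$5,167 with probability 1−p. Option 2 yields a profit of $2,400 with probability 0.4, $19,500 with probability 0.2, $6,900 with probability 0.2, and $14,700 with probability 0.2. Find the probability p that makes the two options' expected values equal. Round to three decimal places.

EV(Option 2) = 0.4 × 2400 + 0.2 × 19500 + 0.2 × 6900 + 0.2 × 14700 = 960 + 3900 + 1380 + 2940 = 9180
p·18000 + (1−p)·(-5167) = 9180
23167p − 5167 = 9180
p = (9180 + 5167) / 23167

p = 0.619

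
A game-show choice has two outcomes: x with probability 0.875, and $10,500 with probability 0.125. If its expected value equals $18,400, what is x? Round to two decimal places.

x = $19,528.57

0.875·x + 0.125·10500 = 18400
0.875·x = 18400 − 1312.5 = 17087.5
x = 17087.5 / 0.875 = 19528.5714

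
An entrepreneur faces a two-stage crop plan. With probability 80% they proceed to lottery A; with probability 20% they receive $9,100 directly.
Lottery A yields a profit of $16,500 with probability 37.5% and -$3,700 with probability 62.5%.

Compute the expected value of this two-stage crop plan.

$4,920

EV(A) = 0.375 × 16500 + 0.625 × (-3700) = 6187.5 − 2312.5 = 3875
Branch B: 9100 (certain)
Overall = 0.8 × 3875 + 0.2 × 9100 = 3100 + 1820 = 4920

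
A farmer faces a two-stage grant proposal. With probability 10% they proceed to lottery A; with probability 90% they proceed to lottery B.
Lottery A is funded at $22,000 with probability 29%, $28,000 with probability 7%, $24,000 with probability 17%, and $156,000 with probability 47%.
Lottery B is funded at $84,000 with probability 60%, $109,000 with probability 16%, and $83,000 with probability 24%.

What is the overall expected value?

$87,558

EV(A) = 0.29 × 22000 + 0.07 × 28000 + 0.17 × 24000 + 0.47 × 156000 = 6380 + 1960 + 4080 + 73320 = 85740
EV(B) = 0.6 × 84000 + 0.16 × 109000 + 0.24 × 83000 = 50400 + 17440 + 19920 = 87760
Overall = 0.1 × 85740 + 0.9 × 87760 = 8574 + 78984 = 87558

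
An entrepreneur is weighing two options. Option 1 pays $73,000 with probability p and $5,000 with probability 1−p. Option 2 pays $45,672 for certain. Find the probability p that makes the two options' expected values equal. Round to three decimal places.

p·73000 + (1−p)·5000 = 45672
68000p + 5000 = 45672
p = (45672 − 5000) / 68000

p = 0.598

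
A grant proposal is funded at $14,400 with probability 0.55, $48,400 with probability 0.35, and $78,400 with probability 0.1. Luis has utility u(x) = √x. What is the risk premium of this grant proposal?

$3,459

E[u] = 0.55·√14400 + 0.35·√48400 + 0.1·√78400 = 0.55·120 + 0.35·220 + 0.1·280 = 171
CE = (171)² = 29241
Risk premium = EV − CE = 32700 − 29241 = 3459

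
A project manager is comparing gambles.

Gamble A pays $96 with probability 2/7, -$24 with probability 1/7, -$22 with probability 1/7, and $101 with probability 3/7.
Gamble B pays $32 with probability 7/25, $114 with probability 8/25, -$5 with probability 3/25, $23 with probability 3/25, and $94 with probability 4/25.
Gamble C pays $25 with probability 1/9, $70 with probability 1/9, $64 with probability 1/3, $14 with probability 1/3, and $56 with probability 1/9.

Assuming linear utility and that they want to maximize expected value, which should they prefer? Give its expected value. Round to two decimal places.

Gamble A ($64.14)

Gamble A = 2/7 × 96 + 1/7 × (-24) + 1/7 × (-22) + 3/7 × 101 = 27.4286 − 3.4286 − 3.1429 + 43.2857 = 64.1429
Gamble B = 7/25 × 32 + 8/25 × 114 + 3/25 × (-5) + 3/25 × 23 + 4/25 × 94 = 8.96 + 36.48 − 0.6 + 2.76 + 15.04 = 62.64
Gamble C = 1/9 × 25 + 1/9 × 70 + 1/3 × 64 + 1/3 × 14 + 1/9 × 56 = 2.7778 + 7.7778 + 21.3333 + 4.6667 + 6.2222 = 42.7778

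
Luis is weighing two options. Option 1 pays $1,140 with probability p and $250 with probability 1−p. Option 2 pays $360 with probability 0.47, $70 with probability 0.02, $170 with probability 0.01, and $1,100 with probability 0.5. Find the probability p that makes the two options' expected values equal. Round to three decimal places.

EV(Option 2) = 0.47 × 360 + 0.02 × 70 + 0.01 × 170 + 0.5 × 1100 = 169.2 + 1.4 + 1.7 + 550 = 722.3
p·1140 + (1−p)·250 = 722.3
890p + 250 = 722.3
p = (722.3 − 250) / 890

p = 0.531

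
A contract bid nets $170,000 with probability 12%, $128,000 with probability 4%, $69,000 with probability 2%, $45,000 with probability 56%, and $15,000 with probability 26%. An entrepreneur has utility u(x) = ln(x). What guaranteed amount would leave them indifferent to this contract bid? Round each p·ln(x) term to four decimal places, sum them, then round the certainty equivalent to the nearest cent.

$41,714.33

E[u] = 0.12·ln(170000) + 0.04·ln(128000) + 0.02·ln(69000) + 0.56·ln(45000) + 0.26·ln(15000) = 1.4452 + 0.4704 + 0.2228 + 6.0001 + 2.5001 = 10.6386
CE = e^10.6386 ≈ 41714.33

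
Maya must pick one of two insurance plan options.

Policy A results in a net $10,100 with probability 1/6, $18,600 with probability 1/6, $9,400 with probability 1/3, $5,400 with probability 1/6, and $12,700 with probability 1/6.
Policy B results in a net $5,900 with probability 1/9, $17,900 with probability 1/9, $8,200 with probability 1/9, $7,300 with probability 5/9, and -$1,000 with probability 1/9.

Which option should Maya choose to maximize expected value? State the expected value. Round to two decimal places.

Policy A = 1/6 × 10100 + 1/6 × 18600 + 1/3 × 9400 + 1/6 × 5400 + 1/6 × 12700 = 1683.3333 + 3100 + 3133.3333 + 900 + 2116.6667 = 10933.3333
Policy B = 1/9 × 5900 + 1/9 × 17900 + 1/9 × 8200 + 5/9 × 7300 + 1/9 × (-1000) = 655.5556 + 1988.8889 + 911.1111 + 4055.5556 − 111.1111 = 7500

Policy A ($10,933.33)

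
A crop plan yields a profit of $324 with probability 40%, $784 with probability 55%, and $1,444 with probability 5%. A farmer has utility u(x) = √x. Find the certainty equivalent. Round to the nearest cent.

$600.25

E[u] = 0.4·√324 + 0.55·√784 + 0.05·√1444 = 0.4·18 + 0.55·28 + 0.05·38 = 24.5
CE = (24.5)² = 600.25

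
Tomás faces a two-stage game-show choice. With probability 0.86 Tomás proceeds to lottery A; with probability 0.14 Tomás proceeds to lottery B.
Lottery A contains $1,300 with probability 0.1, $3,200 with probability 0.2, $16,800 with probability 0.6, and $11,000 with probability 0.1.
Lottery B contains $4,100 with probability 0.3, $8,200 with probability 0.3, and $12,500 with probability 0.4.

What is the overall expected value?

$11,493.60

EV(A) = 0.1 × 1300 + 0.2 × 3200 + 0.6 × 16800 + 0.1 × 11000 = 130 + 640 + 10080 + 1100 = 11950
EV(B) = 0.3 × 4100 + 0.3 × 8200 + 0.4 × 12500 = 1230 + 2460 + 5000 = 8690
Overall = 0.86 × 11950 + 0.14 × 8690 = 10277 + 1216.6 = 11493.6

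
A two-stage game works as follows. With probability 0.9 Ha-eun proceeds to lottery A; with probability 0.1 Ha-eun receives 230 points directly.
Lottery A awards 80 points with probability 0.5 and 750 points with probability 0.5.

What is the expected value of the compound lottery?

EV(A) = 0.5 × 80 + 0.5 × 750 = 40 + 375 = 415
Branch B: 230 (certain)
Overall = 0.9 × 415 + 0.1 × 230 = 373.5 + 23 = 396.5

396.5 points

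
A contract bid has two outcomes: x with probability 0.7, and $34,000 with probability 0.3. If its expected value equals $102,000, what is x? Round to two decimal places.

x = $131,142.86

0.7·x + 0.3·34000 = 102000
0.7·x = 102000 − 10200 = 91800
x = 91800 / 0.7 = 131142.8571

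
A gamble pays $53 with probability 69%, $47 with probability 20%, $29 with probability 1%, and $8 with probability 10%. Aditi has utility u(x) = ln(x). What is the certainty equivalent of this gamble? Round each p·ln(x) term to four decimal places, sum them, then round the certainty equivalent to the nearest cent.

E[u] = 0.69·ln(53) + 0.2·ln(47) + 0.01·ln(29) + 0.1·ln(8) = 2.7395 + 0.7700 + 0.0337 + 0.2079 = 3.7511
CE = e^3.7511 ≈ 42.57

$42.57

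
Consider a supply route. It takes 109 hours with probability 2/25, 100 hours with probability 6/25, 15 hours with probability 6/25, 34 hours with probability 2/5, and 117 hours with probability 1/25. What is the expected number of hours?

EV = 2/25 × 109 + 6/25 × 100 + 6/25 × 15 + 2/5 × 34 + 1/25 × 117 = 8.72 + 24 + 3.6 + 13.6 + 4.68 = 54.6

54.6 hours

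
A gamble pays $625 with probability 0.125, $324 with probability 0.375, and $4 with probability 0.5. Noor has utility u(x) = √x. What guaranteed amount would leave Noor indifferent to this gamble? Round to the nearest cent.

$118.27

E[u] = 0.125·√625 + 0.375·√324 + 0.5·√4 = 0.125·25 + 0.375·18 + 0.5·2 = 10.875
CE = (10.875)² = 118.265625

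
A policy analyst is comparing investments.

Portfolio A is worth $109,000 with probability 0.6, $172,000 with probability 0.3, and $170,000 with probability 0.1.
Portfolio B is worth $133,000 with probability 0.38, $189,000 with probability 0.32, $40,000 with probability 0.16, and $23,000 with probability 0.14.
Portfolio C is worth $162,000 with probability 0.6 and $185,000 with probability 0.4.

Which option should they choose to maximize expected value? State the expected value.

Portfolio A = 0.6 × 109000 + 0.3 × 172000 + 0.1 × 170000 = 65400 + 51600 + 17000 = 134000
Portfolio B = 0.38 × 133000 + 0.32 × 189000 + 0.16 × 40000 + 0.14 × 23000 = 50540 + 60480 + 6400 + 3220 = 120640
Portfolio C = 0.6 × 162000 + 0.4 × 185000 = 97200 + 74000 = 171200

Portfolio C ($171,200)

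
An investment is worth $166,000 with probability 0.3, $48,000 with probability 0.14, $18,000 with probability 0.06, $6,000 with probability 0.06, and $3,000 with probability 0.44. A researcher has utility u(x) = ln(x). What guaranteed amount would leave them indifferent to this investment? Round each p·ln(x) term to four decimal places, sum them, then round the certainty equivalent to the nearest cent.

E[u] = 0.3·ln(166000) + 0.14·ln(48000) + 0.06·ln(18000) + 0.06·ln(6000) + 0.44·ln(3000) = 3.6059 + 1.5091 + 0.5879 + 0.5220 + 3.5228 = 9.7477
CE = e^9.7477 ≈ 17114.82

$17,114.82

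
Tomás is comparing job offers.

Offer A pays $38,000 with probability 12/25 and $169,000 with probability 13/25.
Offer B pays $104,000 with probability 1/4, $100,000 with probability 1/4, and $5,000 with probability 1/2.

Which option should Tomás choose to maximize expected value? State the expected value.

Offer A ($106,120)

Offer A = 12/25 × 38000 + 13/25 × 169000 = 18240 + 87880 = 106120
Offer B = 1/4 × 104000 + 1/4 × 100000 + 1/2 × 5000 = 26000 + 25000 + 2500 = 53500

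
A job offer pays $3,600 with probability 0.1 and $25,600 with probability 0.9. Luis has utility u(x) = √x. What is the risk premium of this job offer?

E[u] = 0.1·√3600 + 0.9·√25600 = 0.1·60 + 0.9·160 = 150
CE = (150)² = 22500
Risk premium = EV − CE = 23400 − 22500 = 900

$900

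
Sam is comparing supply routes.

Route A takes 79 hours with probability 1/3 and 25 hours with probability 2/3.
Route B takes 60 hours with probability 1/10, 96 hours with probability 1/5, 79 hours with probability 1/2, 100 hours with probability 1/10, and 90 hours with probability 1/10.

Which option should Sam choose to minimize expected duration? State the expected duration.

Route A = 1/3 × 79 + 2/3 × 25 = 26.3333 + 16.6667 = 43
Route B = 1/10 × 60 + 1/5 × 96 + 1/2 × 79 + 1/10 × 100 + 1/10 × 90 = 6 + 19.2 + 39.5 + 10 + 9 = 83.7

Route A (43 hours)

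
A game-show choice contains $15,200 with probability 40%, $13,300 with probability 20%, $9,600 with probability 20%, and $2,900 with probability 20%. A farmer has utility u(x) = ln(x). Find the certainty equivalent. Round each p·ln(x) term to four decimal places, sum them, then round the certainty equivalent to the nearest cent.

$9,692.43

E[u] = 0.4·ln(15200) + 0.2·ln(13300) + 0.2·ln(9600) + 0.2·ln(2900) = 3.8516 + 1.8991 + 1.8339 + 1.5945 = 9.1791
CE = e^9.1791 ≈ 9692.43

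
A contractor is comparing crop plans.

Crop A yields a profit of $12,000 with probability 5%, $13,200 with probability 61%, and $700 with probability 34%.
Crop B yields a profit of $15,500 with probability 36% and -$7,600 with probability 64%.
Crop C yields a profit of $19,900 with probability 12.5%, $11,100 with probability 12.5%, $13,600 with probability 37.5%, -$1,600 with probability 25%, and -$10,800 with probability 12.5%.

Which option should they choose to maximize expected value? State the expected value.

Crop A = 0.05 × 12000 + 0.61 × 13200 + 0.34 × 700 = 600 + 8052 + 238 = 8890
Crop B = 0.36 × 15500 + 0.64 × (-7600) = 5580 − 4864 = 716
Crop C = 0.125 × 19900 + 0.125 × 11100 + 0.375 × 13600 + 0.25 × (-1600) + 0.125 × (-10800) = 2487.5 + 1387.5 + 5100 − 400 − 1350 = 7225

Crop A ($8,890)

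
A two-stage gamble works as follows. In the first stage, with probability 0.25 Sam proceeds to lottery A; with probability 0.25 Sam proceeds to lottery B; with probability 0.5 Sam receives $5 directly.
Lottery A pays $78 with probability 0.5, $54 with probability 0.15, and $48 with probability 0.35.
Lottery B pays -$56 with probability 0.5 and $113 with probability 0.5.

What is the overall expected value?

EV(A) = 0.5 × 78 + 0.15 × 54 + 0.35 × 48 = 39 + 8.1 + 16.8 = 63.9
EV(B) = 0.5 × (-56) + 0.5 × 113 = -28 + 56.5 = 28.5
Branch C: 5 (certain)
Overall = 0.25 × 63.9 + 0.25 × 28.5 + 0.5 × 5 = 15.975 + 7.125 + 2.5 = 25.6

$25.60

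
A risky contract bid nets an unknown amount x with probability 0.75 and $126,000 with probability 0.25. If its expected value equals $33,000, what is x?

x = $2,000

0.75·x + 0.25·126000 = 33000
0.75·x = 33000 − 31500 = 1500
x = 1500 / 0.75 = 2000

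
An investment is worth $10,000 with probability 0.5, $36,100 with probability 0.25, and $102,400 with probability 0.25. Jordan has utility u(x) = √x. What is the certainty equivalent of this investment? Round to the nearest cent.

E[u] = 0.5·√10000 + 0.25·√36100 + 0.25·√102400 = 0.5·100 + 0.25·190 + 0.25·320 = 177.5
CE = (177.5)² = 31506.25

$31,506.25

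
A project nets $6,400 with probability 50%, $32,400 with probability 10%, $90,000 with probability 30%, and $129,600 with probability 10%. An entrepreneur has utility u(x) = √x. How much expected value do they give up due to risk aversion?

$12,544

E[u] = 0.5·√6400 + 0.1·√32400 + 0.3·√90000 + 0.1·√129600 = 0.5·80 + 0.1·180 + 0.3·300 + 0.1·360 = 184
CE = (184)² = 33856
Risk premium = EV − CE = 46400 − 33856 = 12544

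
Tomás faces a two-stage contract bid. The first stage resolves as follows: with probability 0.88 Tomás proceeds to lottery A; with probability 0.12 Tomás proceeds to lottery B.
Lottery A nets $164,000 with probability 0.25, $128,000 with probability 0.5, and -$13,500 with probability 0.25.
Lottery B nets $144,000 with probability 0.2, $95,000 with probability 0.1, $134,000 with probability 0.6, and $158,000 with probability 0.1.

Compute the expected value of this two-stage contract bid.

$105,570

EV(A) = 0.25 × 164000 + 0.5 × 128000 + 0.25 × (-13500) = 41000 + 64000 − 3375 = 101625
EV(B) = 0.2 × 144000 + 0.1 × 95000 + 0.6 × 134000 + 0.1 × 158000 = 28800 + 9500 + 80400 + 15800 = 134500
Overall = 0.88 × 101625 + 0.12 × 134500 = 89430 + 16140 = 105570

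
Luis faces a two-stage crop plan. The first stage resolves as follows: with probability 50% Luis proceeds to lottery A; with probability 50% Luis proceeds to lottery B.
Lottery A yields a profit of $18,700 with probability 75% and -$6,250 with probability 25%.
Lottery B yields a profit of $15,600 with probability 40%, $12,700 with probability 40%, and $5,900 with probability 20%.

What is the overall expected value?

$12,481.25

EV(A) = 0.75 × 18700 + 0.25 × (-6250) = 14025 − 1562.5 = 12462.5
EV(B) = 0.4 × 15600 + 0.4 × 12700 + 0.2 × 5900 = 6240 + 5080 + 1180 = 12500
Overall = 0.5 × 12462.5 + 0.5 × 12500 = 6231.25 + 6250 = 12481.25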